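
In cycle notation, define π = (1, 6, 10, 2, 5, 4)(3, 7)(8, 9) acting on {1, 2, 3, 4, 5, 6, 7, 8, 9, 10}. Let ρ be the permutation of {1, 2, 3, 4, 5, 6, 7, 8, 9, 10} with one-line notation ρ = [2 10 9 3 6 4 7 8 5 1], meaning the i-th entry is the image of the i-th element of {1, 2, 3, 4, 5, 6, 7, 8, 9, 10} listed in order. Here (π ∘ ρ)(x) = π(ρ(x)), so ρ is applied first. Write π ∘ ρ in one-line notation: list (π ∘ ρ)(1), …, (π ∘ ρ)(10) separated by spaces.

Chase each element through ρ then π: 1 → 2 → 5; 2 → 10 → 2; 3 → 9 → 8; 4 → 3 → 7; 5 → 6 → 10; 6 → 4 → 1; 7 → 7 → 3; 8 → 8 → 9; 9 → 5 → 4; 10 → 1 → 6.
Collecting the images, π ∘ ρ = [5 2 8 7 10 1 3 9 4 6].

5 2 8 7 10 1 3 9 4 6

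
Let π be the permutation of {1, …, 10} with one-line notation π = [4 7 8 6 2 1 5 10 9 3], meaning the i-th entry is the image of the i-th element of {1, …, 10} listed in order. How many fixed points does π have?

1

The fixed points (elements with π(x) = x) are {9}, so there is 1.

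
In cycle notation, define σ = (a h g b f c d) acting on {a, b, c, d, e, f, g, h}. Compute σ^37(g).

g lies in the 7-cycle (a h g b f c d).
Powers repeat with period 7 on this cycle, and 37 mod 7 = 2, so σ^37(g) = σ^2(g).
Stepping 2 places around the cycle: g → b → f.

f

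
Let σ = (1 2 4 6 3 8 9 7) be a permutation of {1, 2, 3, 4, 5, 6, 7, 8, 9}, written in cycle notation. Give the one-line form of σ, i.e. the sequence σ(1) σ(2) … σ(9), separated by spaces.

2 4 8 6 5 3 1 9 7

Reading each image from the cycles: 1↦2, 2↦4, 3↦8, 4↦6, 5↦5, 6↦3, 7↦1, 8↦9, 9↦7.
So the one-line form is 2 4 8 6 5 3 1 9 7.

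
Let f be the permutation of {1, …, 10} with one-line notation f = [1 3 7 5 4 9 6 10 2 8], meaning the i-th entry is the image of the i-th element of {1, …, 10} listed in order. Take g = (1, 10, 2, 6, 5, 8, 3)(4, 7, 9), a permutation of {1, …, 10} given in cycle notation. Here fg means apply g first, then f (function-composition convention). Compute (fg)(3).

First apply g: g(3) = 1, then f(1) = 1. Thus (fg)(3) = 1.

1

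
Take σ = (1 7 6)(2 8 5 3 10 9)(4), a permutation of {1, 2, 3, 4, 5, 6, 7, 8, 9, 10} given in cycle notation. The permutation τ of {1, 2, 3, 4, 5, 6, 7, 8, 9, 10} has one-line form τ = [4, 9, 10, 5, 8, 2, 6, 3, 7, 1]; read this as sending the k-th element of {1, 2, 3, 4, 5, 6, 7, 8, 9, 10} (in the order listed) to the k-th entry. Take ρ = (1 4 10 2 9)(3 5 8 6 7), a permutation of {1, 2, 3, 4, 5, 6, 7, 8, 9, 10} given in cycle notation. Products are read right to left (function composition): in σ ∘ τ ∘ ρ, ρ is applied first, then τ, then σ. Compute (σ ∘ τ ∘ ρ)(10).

Chase 10: ρ(10) = 2; τ(2) = 9; σ(9) = 2. Hence (σ ∘ τ ∘ ρ)(10) = 2.

2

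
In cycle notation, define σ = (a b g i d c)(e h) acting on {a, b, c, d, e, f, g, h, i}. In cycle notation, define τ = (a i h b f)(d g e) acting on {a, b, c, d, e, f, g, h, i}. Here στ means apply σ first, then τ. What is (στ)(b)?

e

σ(b) = g, then τ(g) = e; composing gives (στ)(b) = e.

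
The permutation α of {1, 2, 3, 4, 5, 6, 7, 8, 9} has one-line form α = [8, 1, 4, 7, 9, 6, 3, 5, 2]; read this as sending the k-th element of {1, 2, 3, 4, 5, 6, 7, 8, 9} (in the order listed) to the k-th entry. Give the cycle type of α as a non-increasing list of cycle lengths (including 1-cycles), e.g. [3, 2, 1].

[5, 3, 1]

The disjoint cycles are (1 8 5 9 2)(3 4 7)(6), with lengths 5, 3, 1 in non-increasing order.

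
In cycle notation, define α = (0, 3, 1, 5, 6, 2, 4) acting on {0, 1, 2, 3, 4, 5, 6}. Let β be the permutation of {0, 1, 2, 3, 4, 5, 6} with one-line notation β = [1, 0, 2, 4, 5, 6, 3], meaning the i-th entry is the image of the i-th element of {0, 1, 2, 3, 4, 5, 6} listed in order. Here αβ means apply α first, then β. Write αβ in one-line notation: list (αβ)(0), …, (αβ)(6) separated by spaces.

4 6 5 0 1 3 2

(αβ)(x) = β(α(x)). Computing each image: β(α(0)) = β(3) = 4, β(α(1)) = β(5) = 6, β(α(2)) = β(4) = 5, β(α(3)) = β(1) = 0, β(α(4)) = β(0) = 1, β(α(5)) = β(6) = 3, β(α(6)) = β(2) = 2.
Hence αβ = [4 6 5 0 1 3 2].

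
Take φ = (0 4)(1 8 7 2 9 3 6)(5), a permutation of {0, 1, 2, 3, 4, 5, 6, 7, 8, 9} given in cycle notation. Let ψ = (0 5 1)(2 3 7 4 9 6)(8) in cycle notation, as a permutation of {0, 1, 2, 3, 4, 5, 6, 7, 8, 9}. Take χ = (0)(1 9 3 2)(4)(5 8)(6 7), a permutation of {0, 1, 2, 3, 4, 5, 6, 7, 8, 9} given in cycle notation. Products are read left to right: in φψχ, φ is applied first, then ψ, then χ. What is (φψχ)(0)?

3

Chase 0: φ(0) = 4; ψ(4) = 9; χ(9) = 3. Hence (φψχ)(0) = 3.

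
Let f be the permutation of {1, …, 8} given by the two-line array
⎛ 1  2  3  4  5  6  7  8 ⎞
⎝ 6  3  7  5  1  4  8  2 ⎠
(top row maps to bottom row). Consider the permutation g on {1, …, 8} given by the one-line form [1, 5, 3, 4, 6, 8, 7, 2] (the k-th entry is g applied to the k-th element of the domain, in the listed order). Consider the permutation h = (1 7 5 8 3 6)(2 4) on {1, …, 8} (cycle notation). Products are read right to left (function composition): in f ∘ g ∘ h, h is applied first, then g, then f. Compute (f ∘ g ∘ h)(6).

6

Chase 6: h(6) = 1; g(1) = 1; f(1) = 6. Hence (f ∘ g ∘ h)(6) = 6.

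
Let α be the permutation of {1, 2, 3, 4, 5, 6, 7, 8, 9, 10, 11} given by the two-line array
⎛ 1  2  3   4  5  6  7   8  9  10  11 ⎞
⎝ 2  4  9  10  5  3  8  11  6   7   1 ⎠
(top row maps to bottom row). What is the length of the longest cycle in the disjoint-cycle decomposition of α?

7

Decomposing into disjoint cycles gives (1 2 4 10 7 8 11)(3 9 6); the longest has length 7.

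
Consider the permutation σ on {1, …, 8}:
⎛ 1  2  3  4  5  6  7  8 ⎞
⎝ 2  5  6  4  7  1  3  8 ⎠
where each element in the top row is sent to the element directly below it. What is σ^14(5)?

3

Tracing 5 → 7 → … returns to 5 after 6 steps, so 5 lies in a 6-cycle (1 2 5 7 3 6).
Powers repeat with period 6 on this cycle, and 14 mod 6 = 2, so σ^14(5) = σ^2(5).
Advancing 2 steps from 5: 5 → 7 → 3.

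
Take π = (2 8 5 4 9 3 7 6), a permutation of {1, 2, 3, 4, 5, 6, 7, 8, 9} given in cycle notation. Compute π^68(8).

3

8 lies in the 8-cycle (2 8 5 4 9 3 7 6).
Since the cycle has length 8, π^68 acts on it the same as π^4 (68 mod 8 = 4).
Advancing 4 steps from 8: 8 → 5 → 4 → 9 → 3.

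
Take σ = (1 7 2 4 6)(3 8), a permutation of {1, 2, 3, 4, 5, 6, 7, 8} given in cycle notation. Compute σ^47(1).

2

1 lies in the 5-cycle (1 7 2 4 6).
On a 5-cycle, σ^5 is the identity, so σ^47 = σ^2 there (47 ≡ 2 mod 5).
Advancing 2 steps from 1: 1 → 7 → 2.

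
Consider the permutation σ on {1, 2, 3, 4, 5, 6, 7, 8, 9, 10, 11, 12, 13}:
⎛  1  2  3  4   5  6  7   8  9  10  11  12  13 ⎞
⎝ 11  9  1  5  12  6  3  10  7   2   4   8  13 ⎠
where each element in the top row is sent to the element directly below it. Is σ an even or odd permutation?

even

In disjoint-cycle form the cycle lengths are 11, 1, 1.
A cycle of length ℓ contributes ℓ−1 transpositions, so σ is a product of 10 transpositions — even.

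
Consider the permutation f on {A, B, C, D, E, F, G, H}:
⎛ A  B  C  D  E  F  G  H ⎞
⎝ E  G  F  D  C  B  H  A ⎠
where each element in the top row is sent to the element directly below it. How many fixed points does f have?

1

The fixed points (elements with f(x) = x) are {D}, so there is 1.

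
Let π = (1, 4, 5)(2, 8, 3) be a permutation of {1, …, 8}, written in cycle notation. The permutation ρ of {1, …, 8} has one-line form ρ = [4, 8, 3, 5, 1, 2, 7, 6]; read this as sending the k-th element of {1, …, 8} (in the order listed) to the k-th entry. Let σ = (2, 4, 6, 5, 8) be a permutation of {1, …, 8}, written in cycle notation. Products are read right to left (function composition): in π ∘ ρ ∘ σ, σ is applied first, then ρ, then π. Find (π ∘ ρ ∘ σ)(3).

Apply the permutations in order: σ(3) = 3, then ρ(3) = 3, then π(3) = 2. So (π ∘ ρ ∘ σ)(3) = 2.

2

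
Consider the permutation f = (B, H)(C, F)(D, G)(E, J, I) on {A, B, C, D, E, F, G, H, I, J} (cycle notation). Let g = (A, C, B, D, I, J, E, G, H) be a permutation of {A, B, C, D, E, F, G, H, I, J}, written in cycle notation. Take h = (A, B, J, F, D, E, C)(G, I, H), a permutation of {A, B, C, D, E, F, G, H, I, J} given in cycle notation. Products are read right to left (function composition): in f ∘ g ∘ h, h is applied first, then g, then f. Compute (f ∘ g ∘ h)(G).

I

Chase G: h(G) = I; g(I) = J; f(J) = I. Hence (f ∘ g ∘ h)(G) = I.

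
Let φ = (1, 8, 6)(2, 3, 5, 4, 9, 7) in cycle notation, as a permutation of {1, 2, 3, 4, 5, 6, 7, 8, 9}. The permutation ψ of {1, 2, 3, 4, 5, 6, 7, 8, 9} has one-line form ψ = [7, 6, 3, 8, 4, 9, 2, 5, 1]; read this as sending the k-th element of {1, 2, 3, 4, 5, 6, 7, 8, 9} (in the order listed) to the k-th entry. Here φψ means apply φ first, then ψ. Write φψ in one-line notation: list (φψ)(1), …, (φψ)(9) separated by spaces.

5 3 4 1 8 7 6 9 2

For each element, apply φ then ψ: 1 → 8 → 5; 2 → 3 → 3; 3 → 5 → 4; 4 → 9 → 1; 5 → 4 → 8; 6 → 1 → 7; 7 → 2 → 6; 8 → 6 → 9; 9 → 7 → 2.
Collecting the images, φψ = [5 3 4 1 8 7 6 9 2].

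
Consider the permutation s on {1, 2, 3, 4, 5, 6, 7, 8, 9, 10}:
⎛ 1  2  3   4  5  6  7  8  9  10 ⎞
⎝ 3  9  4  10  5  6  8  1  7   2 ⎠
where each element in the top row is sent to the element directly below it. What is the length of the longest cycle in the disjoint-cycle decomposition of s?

8

Decomposing into disjoint cycles gives (1 3 4 10 2 9 7 8); the longest has length 8.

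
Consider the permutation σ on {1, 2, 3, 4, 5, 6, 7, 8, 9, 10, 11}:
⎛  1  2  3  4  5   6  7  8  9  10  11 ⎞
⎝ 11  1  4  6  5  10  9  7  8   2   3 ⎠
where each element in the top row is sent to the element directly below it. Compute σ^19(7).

9

Tracing 7 → 9 → … returns to 7 after 3 steps, so 7 lies in a 3-cycle (7 9 8).
Since the cycle has length 3, σ^19 acts on it the same as σ^1 (19 mod 3 = 1).
Advancing 1 step from 7: 7 → 9.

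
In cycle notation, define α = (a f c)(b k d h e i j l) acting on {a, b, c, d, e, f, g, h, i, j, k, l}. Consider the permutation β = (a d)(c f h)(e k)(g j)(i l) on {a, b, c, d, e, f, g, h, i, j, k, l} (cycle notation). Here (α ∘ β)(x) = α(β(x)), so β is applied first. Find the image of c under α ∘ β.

c

(α ∘ β)(c) = α(β(c)). β(c) = f, then α(f) = c. So (α ∘ β)(c) = c.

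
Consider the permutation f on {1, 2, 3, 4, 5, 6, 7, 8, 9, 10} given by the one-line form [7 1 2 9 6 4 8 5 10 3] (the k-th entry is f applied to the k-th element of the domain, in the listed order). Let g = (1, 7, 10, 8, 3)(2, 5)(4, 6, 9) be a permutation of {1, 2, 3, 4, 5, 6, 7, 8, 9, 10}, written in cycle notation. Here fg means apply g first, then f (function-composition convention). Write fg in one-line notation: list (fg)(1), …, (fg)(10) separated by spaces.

8 6 7 4 1 10 3 2 9 5

(fg)(x) = f(g(x)). Computing each image: f(g(1)) = f(7) = 8, f(g(2)) = f(5) = 6, f(g(3)) = f(1) = 7, f(g(4)) = f(6) = 4, f(g(5)) = f(2) = 1, f(g(6)) = f(9) = 10, f(g(7)) = f(10) = 3, f(g(8)) = f(3) = 2, f(g(9)) = f(4) = 9, f(g(10)) = f(8) = 5.
Hence fg = [8 6 7 4 1 10 3 2 9 5].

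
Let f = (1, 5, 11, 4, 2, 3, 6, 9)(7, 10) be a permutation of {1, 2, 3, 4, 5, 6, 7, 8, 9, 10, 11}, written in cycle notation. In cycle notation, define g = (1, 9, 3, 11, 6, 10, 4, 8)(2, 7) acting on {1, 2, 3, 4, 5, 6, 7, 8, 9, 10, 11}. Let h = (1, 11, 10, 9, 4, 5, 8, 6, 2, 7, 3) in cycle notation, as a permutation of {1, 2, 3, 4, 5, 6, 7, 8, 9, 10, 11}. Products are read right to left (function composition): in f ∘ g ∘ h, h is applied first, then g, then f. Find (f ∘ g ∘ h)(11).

Apply the permutations in order: h(11) = 10, then g(10) = 4, then f(4) = 2. So (f ∘ g ∘ h)(11) = 2.

2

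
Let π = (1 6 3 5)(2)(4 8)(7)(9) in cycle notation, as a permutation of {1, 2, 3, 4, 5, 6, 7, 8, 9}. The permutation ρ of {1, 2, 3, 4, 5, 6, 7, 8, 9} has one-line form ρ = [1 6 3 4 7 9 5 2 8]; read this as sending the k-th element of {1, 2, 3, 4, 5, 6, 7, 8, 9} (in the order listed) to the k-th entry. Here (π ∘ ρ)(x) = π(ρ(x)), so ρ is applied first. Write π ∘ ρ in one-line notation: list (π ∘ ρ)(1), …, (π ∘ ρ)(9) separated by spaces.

(π ∘ ρ)(x) = π(ρ(x)). Computing each image: π(ρ(1)) = π(1) = 6, π(ρ(2)) = π(6) = 3, π(ρ(3)) = π(3) = 5, π(ρ(4)) = π(4) = 8, π(ρ(5)) = π(7) = 7, π(ρ(6)) = π(9) = 9, π(ρ(7)) = π(5) = 1, π(ρ(8)) = π(2) = 2, π(ρ(9)) = π(8) = 4.
Hence π ∘ ρ = [6 3 5 8 7 9 1 2 4].

6 3 5 8 7 9 1 2 4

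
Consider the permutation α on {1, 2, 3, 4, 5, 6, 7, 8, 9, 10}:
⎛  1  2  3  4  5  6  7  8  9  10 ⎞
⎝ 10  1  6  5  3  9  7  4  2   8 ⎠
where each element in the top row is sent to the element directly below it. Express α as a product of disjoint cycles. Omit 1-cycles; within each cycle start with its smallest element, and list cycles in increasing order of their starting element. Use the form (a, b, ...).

Iterating α from 1 gives 1 → 10 → 8 → 4 → 5 → 3 → 6 → 9 → 2 → 1; that is the 9-cycle (1, 10, 8, 4, 5, 3, 6, 9, 2).
Repeating from the next unused element and collecting all non-trivial cycles gives (1, 10, 8, 4, 5, 3, 6, 9, 2).

(1, 10, 8, 4, 5, 3, 6, 9, 2)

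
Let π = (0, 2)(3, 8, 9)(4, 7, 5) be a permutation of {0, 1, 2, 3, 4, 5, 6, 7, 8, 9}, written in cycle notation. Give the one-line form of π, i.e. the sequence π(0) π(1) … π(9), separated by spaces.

Image by image: 0→2, 1→1, 2→0, 3→8, 4→7, 5→4, 6→6, 7→5, 8→9, 9→3.
Listing these in domain order gives 2 1 0 8 7 4 6 5 9 3.

2 1 0 8 7 4 6 5 9 3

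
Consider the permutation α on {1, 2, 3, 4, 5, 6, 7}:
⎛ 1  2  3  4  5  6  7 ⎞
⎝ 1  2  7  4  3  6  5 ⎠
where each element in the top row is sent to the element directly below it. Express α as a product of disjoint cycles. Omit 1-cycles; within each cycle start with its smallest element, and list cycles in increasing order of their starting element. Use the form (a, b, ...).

(3, 7, 5)

Iterating α from 3 gives 3 → 7 → 5 → 3; that is the 3-cycle (3, 7, 5).
Repeating from the next unused element and collecting all non-trivial cycles gives (3, 7, 5).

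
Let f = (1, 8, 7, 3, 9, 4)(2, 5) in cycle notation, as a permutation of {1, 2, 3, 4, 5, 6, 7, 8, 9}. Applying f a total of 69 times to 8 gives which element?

8 lies in the 6-cycle (1, 8, 7, 3, 9, 4).
Powers repeat with period 6 on this cycle, and 69 mod 6 = 3, so f^69(8) = f^3(8).
Advancing 3 steps from 8: 8 → 7 → 3 → 9.

9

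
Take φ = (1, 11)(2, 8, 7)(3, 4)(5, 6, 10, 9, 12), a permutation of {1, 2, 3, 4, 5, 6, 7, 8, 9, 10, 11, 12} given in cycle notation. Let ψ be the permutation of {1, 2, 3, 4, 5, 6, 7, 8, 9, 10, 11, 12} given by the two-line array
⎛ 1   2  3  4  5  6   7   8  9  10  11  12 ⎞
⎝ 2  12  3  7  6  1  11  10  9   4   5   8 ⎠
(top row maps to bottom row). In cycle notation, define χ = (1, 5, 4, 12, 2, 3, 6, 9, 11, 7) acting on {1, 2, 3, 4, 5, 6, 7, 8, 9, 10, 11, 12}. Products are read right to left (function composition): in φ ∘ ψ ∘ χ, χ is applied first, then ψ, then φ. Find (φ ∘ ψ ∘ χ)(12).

Apply the permutations in order: χ(12) = 2, then ψ(2) = 12, then φ(12) = 5. So (φ ∘ ψ ∘ χ)(12) = 5.

5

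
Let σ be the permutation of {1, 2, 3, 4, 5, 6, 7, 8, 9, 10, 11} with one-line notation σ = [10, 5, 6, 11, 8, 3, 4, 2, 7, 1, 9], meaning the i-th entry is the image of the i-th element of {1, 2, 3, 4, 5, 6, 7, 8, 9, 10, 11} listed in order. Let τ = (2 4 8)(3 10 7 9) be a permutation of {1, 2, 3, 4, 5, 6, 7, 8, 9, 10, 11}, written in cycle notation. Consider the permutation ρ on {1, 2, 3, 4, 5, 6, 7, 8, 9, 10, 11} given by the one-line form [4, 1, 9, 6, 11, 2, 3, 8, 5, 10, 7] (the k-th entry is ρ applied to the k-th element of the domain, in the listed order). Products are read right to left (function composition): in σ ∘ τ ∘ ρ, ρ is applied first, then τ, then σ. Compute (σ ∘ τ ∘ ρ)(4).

Apply the permutations in order: ρ(4) = 6, then τ(6) = 6, then σ(6) = 3. So (σ ∘ τ ∘ ρ)(4) = 3.

3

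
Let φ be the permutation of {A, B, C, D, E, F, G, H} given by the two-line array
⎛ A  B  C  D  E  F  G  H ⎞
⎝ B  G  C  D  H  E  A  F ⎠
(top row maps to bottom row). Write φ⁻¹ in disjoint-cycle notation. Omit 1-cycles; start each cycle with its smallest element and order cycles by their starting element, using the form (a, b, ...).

(A, G, B)(E, F, H)

The cycle decomposition of φ is (A, B, G)(E, H, F).
Reversing each cycle (and rotating so the smallest element leads) gives φ⁻¹ = (A, G, B)(E, F, H).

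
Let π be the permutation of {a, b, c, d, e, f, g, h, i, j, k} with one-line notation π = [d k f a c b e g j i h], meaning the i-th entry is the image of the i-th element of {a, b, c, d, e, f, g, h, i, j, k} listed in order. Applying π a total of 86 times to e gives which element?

f

Tracing e → c → … returns to e after 7 steps, so e lies in a 7-cycle (b, k, h, g, e, c, f).
Since the cycle has length 7, π^86 acts on it the same as π^2 (86 mod 7 = 2).
Stepping 2 places around the cycle: e → c → f.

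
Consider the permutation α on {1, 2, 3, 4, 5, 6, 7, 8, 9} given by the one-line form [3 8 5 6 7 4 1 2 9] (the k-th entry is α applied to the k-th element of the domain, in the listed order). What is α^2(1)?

5

Tracing 1 → 3 → … returns to 1 after 4 steps, so 1 lies in a 4-cycle (1, 3, 5, 7).
Advancing 2 steps from 1: 1 → 3 → 5.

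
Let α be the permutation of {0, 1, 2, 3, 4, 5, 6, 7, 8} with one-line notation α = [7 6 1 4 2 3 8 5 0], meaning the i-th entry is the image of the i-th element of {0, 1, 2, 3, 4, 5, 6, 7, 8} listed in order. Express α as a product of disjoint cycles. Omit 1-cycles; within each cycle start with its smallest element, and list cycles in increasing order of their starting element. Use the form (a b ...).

Start at 0 and follow images: 0 → 7 → 5 → 3 → 4 → 2 → 1 → 6 → 8 → 0, giving the cycle (0 7 5 3 4 2 1 6 8).
Repeating from the next unused element and collecting all non-trivial cycles gives (0 7 5 3 4 2 1 6 8).

(0 7 5 3 4 2 1 6 8)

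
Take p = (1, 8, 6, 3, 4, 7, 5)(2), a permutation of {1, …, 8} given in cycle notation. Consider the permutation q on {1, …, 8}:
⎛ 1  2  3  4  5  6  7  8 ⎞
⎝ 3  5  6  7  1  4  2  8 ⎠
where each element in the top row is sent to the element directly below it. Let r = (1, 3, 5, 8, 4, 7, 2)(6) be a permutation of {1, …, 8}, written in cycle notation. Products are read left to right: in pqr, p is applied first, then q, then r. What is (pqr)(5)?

5

(pqr)(5) = r(q(p(5))). p(5) = 1, then q(1) = 3, then r(3) = 5, so the result is 5.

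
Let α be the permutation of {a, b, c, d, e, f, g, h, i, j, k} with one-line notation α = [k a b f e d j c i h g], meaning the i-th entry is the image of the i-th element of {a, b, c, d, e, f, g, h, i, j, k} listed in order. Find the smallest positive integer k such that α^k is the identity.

14

The disjoint-cycle form of α has cycle lengths 7, 2, 1, 1.
The order is lcm(7, 2) = 14.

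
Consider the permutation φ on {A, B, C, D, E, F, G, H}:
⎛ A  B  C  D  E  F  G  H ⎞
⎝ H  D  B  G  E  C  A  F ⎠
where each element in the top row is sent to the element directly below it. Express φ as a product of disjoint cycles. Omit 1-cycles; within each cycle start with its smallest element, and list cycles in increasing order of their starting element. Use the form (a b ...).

(A H F C B D G)

Start at A and follow images: A → H → F → C → B → D → G → A, giving the cycle (A H F C B D G).
Repeating from the next unused element and collecting all non-trivial cycles gives (A H F C B D G).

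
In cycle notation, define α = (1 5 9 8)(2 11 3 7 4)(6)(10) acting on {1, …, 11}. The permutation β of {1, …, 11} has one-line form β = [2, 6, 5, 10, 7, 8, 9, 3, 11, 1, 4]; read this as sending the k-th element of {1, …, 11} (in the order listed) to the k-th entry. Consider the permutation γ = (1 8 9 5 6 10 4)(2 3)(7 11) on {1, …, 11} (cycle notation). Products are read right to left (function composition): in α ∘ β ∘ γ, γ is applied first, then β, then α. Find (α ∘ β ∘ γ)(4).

Chase 4: γ(4) = 1; β(1) = 2; α(2) = 11. Hence (α ∘ β ∘ γ)(4) = 11.

11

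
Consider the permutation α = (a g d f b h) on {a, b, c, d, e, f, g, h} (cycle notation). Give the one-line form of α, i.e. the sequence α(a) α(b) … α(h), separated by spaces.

Each element maps to the next entry in its cycle (wrapping to the front): a↦g, b↦h, c↦c, d↦f, e↦e, f↦b, g↦d, h↦a.
Listing these in domain order gives g h c f e b d a.

g h c f e b d a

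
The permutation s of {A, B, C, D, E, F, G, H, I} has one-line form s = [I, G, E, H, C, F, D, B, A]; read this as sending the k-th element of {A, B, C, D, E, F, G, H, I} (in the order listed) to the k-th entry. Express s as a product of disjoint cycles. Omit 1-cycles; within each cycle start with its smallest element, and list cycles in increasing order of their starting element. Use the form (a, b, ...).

Start at A and follow images: A → I → A, giving the cycle (A, I).
Repeating from the next unused element and collecting all non-trivial cycles gives (A, I)(B, G, D, H)(C, E).

(A, I)(B, G, D, H)(C, E)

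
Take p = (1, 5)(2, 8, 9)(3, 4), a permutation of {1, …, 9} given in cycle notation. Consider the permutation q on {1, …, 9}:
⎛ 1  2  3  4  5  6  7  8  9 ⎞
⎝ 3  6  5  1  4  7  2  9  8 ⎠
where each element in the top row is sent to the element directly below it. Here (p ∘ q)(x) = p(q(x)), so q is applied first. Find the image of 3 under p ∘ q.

1

First apply q: q(3) = 5, then p(5) = 1. Thus (p ∘ q)(3) = 1.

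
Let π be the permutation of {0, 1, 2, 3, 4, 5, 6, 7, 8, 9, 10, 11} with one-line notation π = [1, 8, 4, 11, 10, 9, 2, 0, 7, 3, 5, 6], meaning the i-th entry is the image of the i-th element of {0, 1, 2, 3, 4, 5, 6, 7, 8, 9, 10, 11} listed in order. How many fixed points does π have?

0

No element satisfies π(x) = x, so there are 0 fixed points.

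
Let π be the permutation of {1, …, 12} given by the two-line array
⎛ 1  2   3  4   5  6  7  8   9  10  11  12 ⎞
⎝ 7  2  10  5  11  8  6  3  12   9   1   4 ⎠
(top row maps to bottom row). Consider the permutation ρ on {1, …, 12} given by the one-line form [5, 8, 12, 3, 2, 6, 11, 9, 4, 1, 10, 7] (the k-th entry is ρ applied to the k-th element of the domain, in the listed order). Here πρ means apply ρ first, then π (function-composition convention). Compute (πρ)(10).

First apply ρ: ρ(10) = 1, then π(1) = 7. Thus (πρ)(10) = 7.

7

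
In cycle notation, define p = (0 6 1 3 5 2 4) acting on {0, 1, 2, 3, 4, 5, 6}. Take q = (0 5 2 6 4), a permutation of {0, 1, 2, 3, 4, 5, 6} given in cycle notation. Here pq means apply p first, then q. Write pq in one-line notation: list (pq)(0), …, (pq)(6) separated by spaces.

Chase each element through p then q: 0 → 6 → 4; 1 → 3 → 3; 2 → 4 → 0; 3 → 5 → 2; 4 → 0 → 5; 5 → 2 → 6; 6 → 1 → 1.
So pq in one-line form is 4 3 0 2 5 6 1.

4 3 0 2 5 6 1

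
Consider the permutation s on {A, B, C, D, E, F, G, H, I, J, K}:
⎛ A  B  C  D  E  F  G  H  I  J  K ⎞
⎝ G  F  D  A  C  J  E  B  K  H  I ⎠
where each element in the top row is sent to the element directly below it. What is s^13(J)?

H

Tracing J → H → … returns to J after 4 steps, so J lies in a 4-cycle (B, F, J, H).
Powers repeat with period 4 on this cycle, and 13 mod 4 = 1, so s^13(J) = s^1(J).
Stepping 1 place around the cycle: J → H.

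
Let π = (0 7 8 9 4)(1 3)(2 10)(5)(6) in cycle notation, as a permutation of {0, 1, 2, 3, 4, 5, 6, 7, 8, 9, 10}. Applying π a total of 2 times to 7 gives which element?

7 lies in the 5-cycle (0 7 8 9 4).
Advancing 2 steps from 7: 7 → 8 → 9.

9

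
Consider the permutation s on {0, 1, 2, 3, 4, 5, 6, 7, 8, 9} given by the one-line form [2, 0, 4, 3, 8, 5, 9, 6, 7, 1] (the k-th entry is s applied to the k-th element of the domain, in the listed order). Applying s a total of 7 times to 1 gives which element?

Tracing 1 → 0 → … returns to 1 after 8 steps, so 1 lies in an 8-cycle (0 2 4 8 7 6 9 1).
Stepping 7 places around the cycle: 1 → 0 → 2 → 4 → 8 → 7 → 6 → 9.

9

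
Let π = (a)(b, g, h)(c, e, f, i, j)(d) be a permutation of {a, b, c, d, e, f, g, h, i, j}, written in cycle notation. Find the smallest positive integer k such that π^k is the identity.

The disjoint cycles have lengths 5, 3, 1, 1.
Since disjoint cycles commute, ord(π) = lcm(5, 3) = 15.

15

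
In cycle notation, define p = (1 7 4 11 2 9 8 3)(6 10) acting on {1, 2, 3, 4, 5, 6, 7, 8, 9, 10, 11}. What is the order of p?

The cycle type of p is (8, 2, 1).
Since disjoint cycles commute, ord(p) = lcm(8, 2) = 8.

8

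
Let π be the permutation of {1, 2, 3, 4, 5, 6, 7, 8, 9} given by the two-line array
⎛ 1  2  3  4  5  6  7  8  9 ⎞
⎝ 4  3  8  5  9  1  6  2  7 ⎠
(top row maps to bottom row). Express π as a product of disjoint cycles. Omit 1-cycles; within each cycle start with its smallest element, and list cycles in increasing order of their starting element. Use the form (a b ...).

(1 4 5 9 7 6)(2 3 8)

Iterating π from 1 gives 1 → 4 → 5 → 9 → 7 → 6 → 1; that is the 6-cycle (1 4 5 9 7 6).
Continuing from each remaining unvisited element yields (1 4 5 9 7 6)(2 3 8).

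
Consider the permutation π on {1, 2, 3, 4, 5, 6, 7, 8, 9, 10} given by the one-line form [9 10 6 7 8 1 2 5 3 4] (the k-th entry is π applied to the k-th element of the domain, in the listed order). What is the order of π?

4

Decomposing into disjoint cycles gives cycle lengths 4, 4, 2.
Since disjoint cycles commute, ord(π) = lcm(4, 4, 2) = 4.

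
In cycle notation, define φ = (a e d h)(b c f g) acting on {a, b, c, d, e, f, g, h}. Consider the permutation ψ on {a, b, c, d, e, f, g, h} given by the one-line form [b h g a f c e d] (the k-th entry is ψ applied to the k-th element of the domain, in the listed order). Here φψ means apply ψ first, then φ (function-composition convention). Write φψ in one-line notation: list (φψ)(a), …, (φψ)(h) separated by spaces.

(φψ)(x) = φ(ψ(x)). Computing each image: φ(ψ(a)) = φ(b) = c, φ(ψ(b)) = φ(h) = a, φ(ψ(c)) = φ(g) = b, φ(ψ(d)) = φ(a) = e, φ(ψ(e)) = φ(f) = g, φ(ψ(f)) = φ(c) = f, φ(ψ(g)) = φ(e) = d, φ(ψ(h)) = φ(d) = h.
Hence φψ = [c a b e g f d h].

c a b e g f d h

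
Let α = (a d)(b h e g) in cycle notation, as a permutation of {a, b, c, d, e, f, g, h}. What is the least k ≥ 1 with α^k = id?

The cycle type of α is (4, 2, 1, 1).
The order of α is the least common multiple of its cycle lengths: lcm(4, 2) = 4.

4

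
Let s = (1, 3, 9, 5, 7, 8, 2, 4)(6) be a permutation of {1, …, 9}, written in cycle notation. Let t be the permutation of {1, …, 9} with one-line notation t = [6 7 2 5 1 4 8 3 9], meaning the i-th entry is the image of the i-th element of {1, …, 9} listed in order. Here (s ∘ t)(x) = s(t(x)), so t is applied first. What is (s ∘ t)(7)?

2

First apply t: t(7) = 8, then s(8) = 2. Thus (s ∘ t)(7) = 2.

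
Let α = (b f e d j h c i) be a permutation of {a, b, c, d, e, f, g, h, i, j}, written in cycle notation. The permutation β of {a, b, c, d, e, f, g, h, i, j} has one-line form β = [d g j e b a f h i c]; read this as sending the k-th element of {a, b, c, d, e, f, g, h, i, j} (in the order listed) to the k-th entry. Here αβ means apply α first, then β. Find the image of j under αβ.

h

First apply α: α(j) = h, then β(h) = h. Thus (αβ)(j) = h.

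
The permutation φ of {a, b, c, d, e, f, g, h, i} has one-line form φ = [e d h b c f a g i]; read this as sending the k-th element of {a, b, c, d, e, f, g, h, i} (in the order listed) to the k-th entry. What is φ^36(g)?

Tracing g → a → … returns to g after 5 steps, so g lies in a 5-cycle (a e c h g).
On a 5-cycle, φ^5 is the identity, so φ^36 = φ^1 there (36 ≡ 1 mod 5).
Stepping 1 place around the cycle: g → a.

a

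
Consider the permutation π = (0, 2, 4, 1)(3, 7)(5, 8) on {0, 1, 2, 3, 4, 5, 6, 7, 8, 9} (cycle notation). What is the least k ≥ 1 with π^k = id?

The cycle type of π is (4, 2, 2, 1, 1).
The order is lcm(4, 2, 2) = 4.

4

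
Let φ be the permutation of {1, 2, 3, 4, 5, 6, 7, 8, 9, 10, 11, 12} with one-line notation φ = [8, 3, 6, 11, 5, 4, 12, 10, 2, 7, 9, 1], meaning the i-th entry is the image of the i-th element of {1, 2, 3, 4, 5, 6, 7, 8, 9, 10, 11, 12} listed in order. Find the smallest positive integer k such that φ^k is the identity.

Decomposing into disjoint cycles gives cycle lengths 6, 5, 1.
The order is lcm(6, 5) = 30.

30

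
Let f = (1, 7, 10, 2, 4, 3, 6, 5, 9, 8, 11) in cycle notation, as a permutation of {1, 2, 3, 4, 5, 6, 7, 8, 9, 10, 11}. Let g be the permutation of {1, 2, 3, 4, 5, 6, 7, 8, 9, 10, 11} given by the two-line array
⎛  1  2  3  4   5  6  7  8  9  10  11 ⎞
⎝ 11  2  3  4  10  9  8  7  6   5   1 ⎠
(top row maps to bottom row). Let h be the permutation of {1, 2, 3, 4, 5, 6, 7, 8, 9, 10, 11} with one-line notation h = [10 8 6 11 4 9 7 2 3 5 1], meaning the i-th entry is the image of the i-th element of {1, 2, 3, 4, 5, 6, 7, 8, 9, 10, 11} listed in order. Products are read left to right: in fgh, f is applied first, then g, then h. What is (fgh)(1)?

Chase 1: f(1) = 7; g(7) = 8; h(8) = 2. Hence (fgh)(1) = 2.

2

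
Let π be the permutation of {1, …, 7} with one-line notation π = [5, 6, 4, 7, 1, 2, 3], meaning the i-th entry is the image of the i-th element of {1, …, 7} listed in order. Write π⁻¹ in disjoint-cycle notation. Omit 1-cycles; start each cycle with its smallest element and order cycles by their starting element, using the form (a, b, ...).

The cycle decomposition of π is (1, 5)(2, 6)(3, 4, 7).
Reversing each cycle (and rotating so the smallest element leads) gives π⁻¹ = (1, 5)(2, 6)(3, 7, 4).

(1, 5)(2, 6)(3, 7, 4)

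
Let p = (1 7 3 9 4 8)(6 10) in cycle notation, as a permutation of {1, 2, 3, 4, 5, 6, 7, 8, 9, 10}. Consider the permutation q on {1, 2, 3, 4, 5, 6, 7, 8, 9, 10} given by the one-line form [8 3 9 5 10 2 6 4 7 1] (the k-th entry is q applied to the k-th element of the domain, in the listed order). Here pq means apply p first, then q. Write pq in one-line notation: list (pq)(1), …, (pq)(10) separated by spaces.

6 3 7 4 10 1 9 8 5 2

(pq)(x) = q(p(x)). Computing each image: q(p(1)) = q(7) = 6, q(p(2)) = q(2) = 3, q(p(3)) = q(9) = 7, q(p(4)) = q(8) = 4, q(p(5)) = q(5) = 10, q(p(6)) = q(10) = 1, q(p(7)) = q(3) = 9, q(p(8)) = q(1) = 8, q(p(9)) = q(4) = 5, q(p(10)) = q(6) = 2.
Hence pq = [6 3 7 4 10 1 9 8 5 2].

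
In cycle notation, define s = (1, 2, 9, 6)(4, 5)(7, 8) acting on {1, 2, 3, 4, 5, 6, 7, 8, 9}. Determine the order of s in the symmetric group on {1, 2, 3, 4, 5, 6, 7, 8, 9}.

The cycle type of s is (4, 2, 2, 1).
The order of s is the least common multiple of its cycle lengths: lcm(4, 2, 2) = 4.

4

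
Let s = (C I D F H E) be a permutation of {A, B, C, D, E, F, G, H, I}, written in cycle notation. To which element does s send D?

F

D appears in (C I D F H E); the next entry (wrapping around) is F.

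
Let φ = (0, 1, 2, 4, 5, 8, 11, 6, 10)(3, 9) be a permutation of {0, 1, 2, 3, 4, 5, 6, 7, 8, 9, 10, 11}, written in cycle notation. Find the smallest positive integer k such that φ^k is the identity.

18

The cycle type of φ is (9, 2, 1).
Since disjoint cycles commute, ord(φ) = lcm(9, 2) = 18.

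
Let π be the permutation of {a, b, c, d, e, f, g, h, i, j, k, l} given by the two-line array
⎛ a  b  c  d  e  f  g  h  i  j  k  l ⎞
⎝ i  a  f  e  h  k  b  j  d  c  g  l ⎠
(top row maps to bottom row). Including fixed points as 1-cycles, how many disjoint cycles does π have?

The cycle decomposition is (a i d e h j c f k g b)(l), which has 2 cycles (counting 1-cycles).

2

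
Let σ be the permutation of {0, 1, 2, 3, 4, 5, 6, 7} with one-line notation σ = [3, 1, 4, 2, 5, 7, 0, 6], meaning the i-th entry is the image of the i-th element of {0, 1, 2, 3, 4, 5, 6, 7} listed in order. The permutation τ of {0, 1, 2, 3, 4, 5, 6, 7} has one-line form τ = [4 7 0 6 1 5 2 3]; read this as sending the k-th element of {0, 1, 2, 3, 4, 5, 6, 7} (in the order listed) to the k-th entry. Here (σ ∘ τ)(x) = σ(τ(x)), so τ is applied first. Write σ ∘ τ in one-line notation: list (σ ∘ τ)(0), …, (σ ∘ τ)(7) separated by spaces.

(σ ∘ τ)(x) = σ(τ(x)). Computing each image: σ(τ(0)) = σ(4) = 5, σ(τ(1)) = σ(7) = 6, σ(τ(2)) = σ(0) = 3, σ(τ(3)) = σ(6) = 0, σ(τ(4)) = σ(1) = 1, σ(τ(5)) = σ(5) = 7, σ(τ(6)) = σ(2) = 4, σ(τ(7)) = σ(3) = 2.
Hence σ ∘ τ = [5 6 3 0 1 7 4 2].

5 6 3 0 1 7 4 2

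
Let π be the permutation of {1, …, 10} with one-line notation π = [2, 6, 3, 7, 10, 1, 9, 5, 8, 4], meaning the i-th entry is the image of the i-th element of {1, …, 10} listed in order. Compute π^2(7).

Tracing 7 → 9 → … returns to 7 after 6 steps, so 7 lies in a 6-cycle (4, 7, 9, 8, 5, 10).
Advancing 2 steps from 7: 7 → 9 → 8.

8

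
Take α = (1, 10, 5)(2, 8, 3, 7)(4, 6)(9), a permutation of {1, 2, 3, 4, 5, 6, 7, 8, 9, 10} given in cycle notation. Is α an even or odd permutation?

even

The cycle lengths are 4, 3, 2, 1.
A cycle of length ℓ contributes ℓ−1 transpositions, so α is a product of 3 + 2 + 1 = 6 transpositions — even.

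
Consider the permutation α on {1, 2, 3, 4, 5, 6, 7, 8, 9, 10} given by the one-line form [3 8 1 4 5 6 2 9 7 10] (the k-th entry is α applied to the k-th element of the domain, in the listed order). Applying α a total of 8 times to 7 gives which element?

7

Tracing 7 → 2 → … returns to 7 after 4 steps, so 7 lies in a 4-cycle (2, 8, 9, 7).
Powers repeat with period 4 on this cycle, and 8 mod 4 = 0, so α^8(7) = α^0(7).
So α^8(7) = 7.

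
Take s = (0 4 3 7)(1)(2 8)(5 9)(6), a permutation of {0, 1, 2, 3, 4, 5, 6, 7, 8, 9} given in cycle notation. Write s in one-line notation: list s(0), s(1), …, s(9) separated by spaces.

4 1 8 7 3 9 6 0 2 5

Reading each image from the cycles: 0↦4, 1↦1, 2↦8, 3↦7, 4↦3, 5↦9, 6↦6, 7↦0, 8↦2, 9↦5.
Listing these in domain order gives 4 1 8 7 3 9 6 0 2 5.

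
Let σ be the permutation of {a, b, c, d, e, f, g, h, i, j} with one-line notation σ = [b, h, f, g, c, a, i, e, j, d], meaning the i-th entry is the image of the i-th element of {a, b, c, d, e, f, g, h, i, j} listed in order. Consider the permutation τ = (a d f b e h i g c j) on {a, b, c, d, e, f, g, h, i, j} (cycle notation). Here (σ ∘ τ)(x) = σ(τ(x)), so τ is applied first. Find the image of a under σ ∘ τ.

g

τ(a) = d, then σ(d) = g; composing gives (σ ∘ τ)(a) = g.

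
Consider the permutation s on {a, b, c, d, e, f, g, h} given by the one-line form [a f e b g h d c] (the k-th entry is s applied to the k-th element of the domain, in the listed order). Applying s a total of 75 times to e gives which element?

h

Tracing e → g → … returns to e after 7 steps, so e lies in a 7-cycle (b, f, h, c, e, g, d).
On a 7-cycle, s^7 is the identity, so s^75 = s^5 there (75 ≡ 5 mod 7).
Stepping 5 places around the cycle: e → g → d → b → f → h.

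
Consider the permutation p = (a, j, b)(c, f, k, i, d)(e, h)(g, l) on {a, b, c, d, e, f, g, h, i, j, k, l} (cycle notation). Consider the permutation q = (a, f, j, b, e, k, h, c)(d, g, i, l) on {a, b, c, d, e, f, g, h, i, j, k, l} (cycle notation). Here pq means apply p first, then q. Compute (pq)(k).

First apply p: p(k) = i, then q(i) = l. Thus (pq)(k) = l.

l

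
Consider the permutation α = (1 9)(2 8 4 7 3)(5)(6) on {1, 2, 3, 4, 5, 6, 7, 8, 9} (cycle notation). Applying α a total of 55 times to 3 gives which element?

3

3 lies in the 5-cycle (2 8 4 7 3).
Powers repeat with period 5 on this cycle, and 55 mod 5 = 0, so α^55(3) = α^0(3).
So α^55(3) = 3.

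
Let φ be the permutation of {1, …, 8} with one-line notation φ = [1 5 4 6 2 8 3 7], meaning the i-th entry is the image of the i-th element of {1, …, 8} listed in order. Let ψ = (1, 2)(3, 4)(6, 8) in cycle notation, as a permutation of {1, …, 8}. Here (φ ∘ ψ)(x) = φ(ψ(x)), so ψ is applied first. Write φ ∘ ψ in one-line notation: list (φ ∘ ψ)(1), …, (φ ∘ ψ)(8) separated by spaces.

Chase each element through ψ then φ: 1 → 2 → 5; 2 → 1 → 1; 3 → 4 → 6; 4 → 3 → 4; 5 → 5 → 2; 6 → 8 → 7; 7 → 7 → 3; 8 → 6 → 8.
Collecting the images, φ ∘ ψ = [5 1 6 4 2 7 3 8].

5 1 6 4 2 7 3 8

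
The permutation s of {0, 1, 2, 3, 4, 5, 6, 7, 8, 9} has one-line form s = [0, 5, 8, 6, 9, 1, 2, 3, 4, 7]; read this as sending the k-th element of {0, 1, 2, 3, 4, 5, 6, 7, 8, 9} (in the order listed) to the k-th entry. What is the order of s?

Decomposing into disjoint cycles gives cycle lengths 7, 2, 1.
Since disjoint cycles commute, ord(s) = lcm(7, 2) = 14.

14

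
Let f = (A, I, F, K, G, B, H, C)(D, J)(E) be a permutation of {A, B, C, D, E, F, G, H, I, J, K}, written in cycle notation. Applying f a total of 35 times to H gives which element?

I

H lies in the 8-cycle (A, I, F, K, G, B, H, C).
On an 8-cycle, f^8 is the identity, so f^35 = f^3 there (35 ≡ 3 mod 8).
Advancing 3 steps from H: H → C → A → I.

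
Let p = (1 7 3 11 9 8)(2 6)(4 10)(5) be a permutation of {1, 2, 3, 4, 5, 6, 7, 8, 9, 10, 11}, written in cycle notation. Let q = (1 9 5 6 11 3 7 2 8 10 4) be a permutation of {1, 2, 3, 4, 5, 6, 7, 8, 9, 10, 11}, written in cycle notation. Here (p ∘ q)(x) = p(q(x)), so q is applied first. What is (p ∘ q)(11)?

11

(p ∘ q)(11) = p(q(11)). q(11) = 3, then p(3) = 11. So (p ∘ q)(11) = 11.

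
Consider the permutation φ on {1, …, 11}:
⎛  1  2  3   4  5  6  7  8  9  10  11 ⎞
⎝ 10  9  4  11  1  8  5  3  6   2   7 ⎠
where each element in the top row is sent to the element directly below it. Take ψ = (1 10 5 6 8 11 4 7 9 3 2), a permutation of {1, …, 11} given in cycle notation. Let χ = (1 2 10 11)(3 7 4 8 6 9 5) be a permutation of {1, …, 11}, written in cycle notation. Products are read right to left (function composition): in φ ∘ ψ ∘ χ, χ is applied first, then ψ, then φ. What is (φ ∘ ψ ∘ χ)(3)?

6

(φ ∘ ψ ∘ χ)(3) = φ(ψ(χ(3))). χ(3) = 7, then ψ(7) = 9, then φ(9) = 6, so the result is 6.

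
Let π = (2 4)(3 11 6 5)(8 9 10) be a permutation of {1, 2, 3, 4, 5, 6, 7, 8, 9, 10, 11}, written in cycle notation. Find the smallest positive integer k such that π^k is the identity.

12

The disjoint cycles have lengths 4, 3, 2, 1, 1.
Since disjoint cycles commute, ord(π) = lcm(4, 3, 2) = 12.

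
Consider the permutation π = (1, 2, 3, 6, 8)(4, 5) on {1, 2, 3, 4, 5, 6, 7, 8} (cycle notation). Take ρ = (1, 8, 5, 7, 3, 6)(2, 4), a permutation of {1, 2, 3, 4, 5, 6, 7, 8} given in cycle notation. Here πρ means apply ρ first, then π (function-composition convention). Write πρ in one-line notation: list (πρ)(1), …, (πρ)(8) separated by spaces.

For each element, apply ρ then π: 1 → 8 → 1; 2 → 4 → 5; 3 → 6 → 8; 4 → 2 → 3; 5 → 7 → 7; 6 → 1 → 2; 7 → 3 → 6; 8 → 5 → 4.
So πρ in one-line form is 1 5 8 3 7 2 6 4.

1 5 8 3 7 2 6 4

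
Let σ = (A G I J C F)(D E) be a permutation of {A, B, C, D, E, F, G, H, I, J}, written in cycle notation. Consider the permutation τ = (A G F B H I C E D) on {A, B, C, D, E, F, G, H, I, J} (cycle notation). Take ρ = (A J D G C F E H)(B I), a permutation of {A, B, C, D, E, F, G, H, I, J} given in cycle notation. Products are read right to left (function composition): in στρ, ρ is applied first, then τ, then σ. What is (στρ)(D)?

A

Apply the permutations in order: ρ(D) = G, then τ(G) = F, then σ(F) = A. So (στρ)(D) = A.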